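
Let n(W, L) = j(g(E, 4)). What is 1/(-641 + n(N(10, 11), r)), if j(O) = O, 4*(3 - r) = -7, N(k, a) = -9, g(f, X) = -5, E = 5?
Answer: -1/646 ≈ -0.0015480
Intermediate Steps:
r = 19/4 (r = 3 - 1/4*(-7) = 3 + 7/4 = 19/4 ≈ 4.7500)
n(W, L) = -5
1/(-641 + n(N(10, 11), r)) = 1/(-641 - 5) = 1/(-646) = -1/646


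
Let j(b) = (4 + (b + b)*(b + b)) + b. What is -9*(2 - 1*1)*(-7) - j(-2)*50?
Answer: -837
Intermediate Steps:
j(b) = 4 + b + 4*b² (j(b) = (4 + (2*b)*(2*b)) + b = (4 + 4*b²) + b = 4 + b + 4*b²)
-9*(2 - 1*1)*(-7) - j(-2)*50 = -9*(2 - 1*1)*(-7) - (4 - 2 + 4*(-2)²)*50 = -9*(2 - 1)*(-7) - (4 - 2 + 4*4)*50 = -9*1*(-7) - (4 - 2 + 16)*50 = -9*(-7) - 18*50 = 63 - 1*900 = 63 - 900 = -837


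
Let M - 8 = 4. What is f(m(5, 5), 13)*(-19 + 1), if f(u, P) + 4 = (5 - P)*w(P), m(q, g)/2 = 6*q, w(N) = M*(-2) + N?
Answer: -1512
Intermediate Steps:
M = 12 (M = 8 + 4 = 12)
w(N) = -24 + N (w(N) = 12*(-2) + N = -24 + N)
m(q, g) = 12*q (m(q, g) = 2*(6*q) = 12*q)
f(u, P) = -4 + (-24 + P)*(5 - P) (f(u, P) = -4 + (5 - P)*(-24 + P) = -4 + (-24 + P)*(5 - P))
f(m(5, 5), 13)*(-19 + 1) = (-124 - 1*13² + 29*13)*(-19 + 1) = (-124 - 1*169 + 377)*(-18) = (-124 - 169 + 377)*(-18) = 84*(-18) = -1512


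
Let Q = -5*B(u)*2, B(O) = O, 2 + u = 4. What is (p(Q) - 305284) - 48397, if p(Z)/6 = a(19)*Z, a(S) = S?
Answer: -355961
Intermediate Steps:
u = 2 (u = -2 + 4 = 2)
Q = -20 (Q = -5*2*2 = -10*2 = -20)
p(Z) = 114*Z (p(Z) = 6*(19*Z) = 114*Z)
(p(Q) - 305284) - 48397 = (114*(-20) - 305284) - 48397 = (-2280 - 305284) - 48397 = -307564 - 48397 = -355961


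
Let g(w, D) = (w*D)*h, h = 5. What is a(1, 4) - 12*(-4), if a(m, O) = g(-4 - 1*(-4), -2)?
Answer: 48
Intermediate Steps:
g(w, D) = 5*D*w (g(w, D) = (w*D)*5 = (D*w)*5 = 5*D*w)
a(m, O) = 0 (a(m, O) = 5*(-2)*(-4 - 1*(-4)) = 5*(-2)*(-4 + 4) = 5*(-2)*0 = 0)
a(1, 4) - 12*(-4) = 0 - 12*(-4) = 0 + 48 = 48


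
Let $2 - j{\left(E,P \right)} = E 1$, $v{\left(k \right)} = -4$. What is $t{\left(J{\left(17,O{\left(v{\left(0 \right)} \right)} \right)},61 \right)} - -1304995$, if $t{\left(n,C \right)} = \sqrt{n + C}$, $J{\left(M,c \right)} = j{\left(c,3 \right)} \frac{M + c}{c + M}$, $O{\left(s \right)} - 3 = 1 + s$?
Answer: $1304995 + 3 \sqrt{7} \approx 1.305 \cdot 10^{6}$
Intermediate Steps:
$j{\left(E,P \right)} = 2 - E$ ($j{\left(E,P \right)} = 2 - E 1 = 2 - E$)
$O{\left(s \right)} = 4 + s$ ($O{\left(s \right)} = 3 + \left(1 + s\right) = 4 + s$)
$J{\left(M,c \right)} = 2 - c$ ($J{\left(M,c \right)} = \left(2 - c\right) \frac{M + c}{c + M} = \left(2 - c\right) \frac{M + c}{M + c} = \left(2 - c\right) 1 = 2 - c$)
$t{\left(n,C \right)} = \sqrt{C + n}$
$t{\left(J{\left(17,O{\left(v{\left(0 \right)} \right)} \right)},61 \right)} - -1304995 = \sqrt{61 + \left(2 - \left(4 - 4\right)\right)} - -1304995 = \sqrt{61 + \left(2 - 0\right)} + 1304995 = \sqrt{61 + \left(2 + 0\right)} + 1304995 = \sqrt{61 + 2} + 1304995 = \sqrt{63} + 1304995 = 3 \sqrt{7} + 1304995 = 1304995 + 3 \sqrt{7}$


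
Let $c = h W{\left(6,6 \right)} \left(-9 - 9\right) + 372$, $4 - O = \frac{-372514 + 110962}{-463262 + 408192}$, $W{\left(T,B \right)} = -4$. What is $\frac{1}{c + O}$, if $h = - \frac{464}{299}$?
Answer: $\frac{8232965}{2136603536} \approx 0.0038533$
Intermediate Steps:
$h = - \frac{464}{299}$ ($h = \left(-464\right) \frac{1}{299} = - \frac{464}{299} \approx -1.5518$)
$O = - \frac{20636}{27535}$ ($O = 4 - \frac{-372514 + 110962}{-463262 + 408192} = 4 - - \frac{261552}{-55070} = 4 - \left(-261552\right) \left(- \frac{1}{55070}\right) = 4 - \frac{130776}{27535} = - \frac{20636}{27535} \approx -0.74945$)
$c = \frac{77820}{299}$ ($c = - \frac{464 \left(- 4 \left(-9 - 9\right)\right)}{299} + 372 = - \frac{464 \left(\left(-4\right) \left(-18\right)\right)}{299} + 372 = \left(- \frac{464}{299}\right) 72 + 372 = - \frac{33408}{299} + 372 = \frac{77820}{299} \approx 260.27$)
$\frac{1}{c + O} = \frac{1}{\frac{77820}{299} - \frac{20636}{27535}} = \frac{1}{\frac{2136603536}{8232965}} = \frac{8232965}{2136603536}$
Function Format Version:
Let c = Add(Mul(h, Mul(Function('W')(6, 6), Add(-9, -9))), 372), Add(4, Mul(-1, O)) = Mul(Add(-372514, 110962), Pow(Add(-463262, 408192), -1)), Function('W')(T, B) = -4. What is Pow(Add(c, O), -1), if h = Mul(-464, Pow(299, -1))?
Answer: Rational(8232965, 2136603536) ≈ 0.0038533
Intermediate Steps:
h = Rational(-464, 299) (h = Mul(-464, Rational(1, 299)) = Rational(-464, 299) ≈ -1.5518)
O = Rational(-20636, 27535) (O = Add(4, Mul(-1, Mul(Add(-372514, 110962), Pow(Add(-463262, 408192), -1)))) = Add(4, Mul(-1, Mul(-261552, Pow(-55070, -1)))) = Add(4, Mul(-1, Mul(-261552, Rational(-1, 55070)))) = Add(4, Mul(-1, Rational(130776, 27535))) = Add(4, Rational(-130776, 27535)) = Rational(-20636, 27535) ≈ -0.74945)
c = Rational(77820, 299) (c = Add(Mul(Rational(-464, 299), Mul(-4, Add(-9, -9))), 372) = Add(Mul(Rational(-464, 299), Mul(-4, -18)), 372) = Add(Mul(Rational(-464, 299), 72), 372) = Add(Rational(-33408, 299), 372) = Rational(77820, 299) ≈ 260.27)
Pow(Add(c, O), -1) = Pow(Add(Rational(77820, 299), Rational(-20636, 27535)), -1) = Pow(Rational(2136603536, 8232965), -1) = Rational(8232965, 2136603536)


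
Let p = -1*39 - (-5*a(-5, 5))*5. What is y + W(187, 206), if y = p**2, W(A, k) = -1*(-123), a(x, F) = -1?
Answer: 4219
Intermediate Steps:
W(A, k) = 123
p = -64 (p = -1*39 - (-5*(-1))*5 = -39 - 5*5 = -39 - 1*25 = -39 - 25 = -64)
y = 4096 (y = (-64)**2 = 4096)
y + W(187, 206) = 4096 + 123 = 4219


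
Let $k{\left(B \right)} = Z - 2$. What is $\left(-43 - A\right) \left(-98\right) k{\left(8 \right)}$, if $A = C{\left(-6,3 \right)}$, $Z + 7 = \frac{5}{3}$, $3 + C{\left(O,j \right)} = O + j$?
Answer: $- \frac{79772}{3} \approx -26591.0$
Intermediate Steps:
$C{\left(O,j \right)} = -3 + O + j$ ($C{\left(O,j \right)} = -3 + \left(O + j\right) = -3 + O + j$)
$Z = - \frac{16}{3}$ ($Z = -7 + \frac{5}{3} = - \frac{16}{3} \approx -5.3333$)
$k{\left(B \right)} = - \frac{22}{3}$ ($k{\left(B \right)} = - \frac{16}{3} - 2 = - \frac{22}{3}$)
$A = -6$ ($A = -3 - 6 + 3 = -6$)
$\left(-43 - A\right) \left(-98\right) k{\left(8 \right)} = \left(-43 - -6\right) \left(-98\right) \left(- \frac{22}{3}\right) = \left(-43 + 6\right) \left(-98\right) \left(- \frac{22}{3}\right) = \left(-37\right) \left(-98\right) \left(- \frac{22}{3}\right) = 3626 \left(- \frac{22}{3}\right) = - \frac{79772}{3}$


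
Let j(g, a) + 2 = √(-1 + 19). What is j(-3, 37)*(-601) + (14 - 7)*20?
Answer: 1342 - 1803*√2 ≈ -1207.8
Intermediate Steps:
j(g, a) = -2 + 3*√2 (j(g, a) = -2 + √(-1 + 19) = -2 + √18 = -2 + 3*√2)
j(-3, 37)*(-601) + (14 - 7)*20 = (-2 + 3*√2)*(-601) + (14 - 7)*20 = (1202 - 1803*√2) + 7*20 = (1202 - 1803*√2) + 140 = 1342 - 1803*√2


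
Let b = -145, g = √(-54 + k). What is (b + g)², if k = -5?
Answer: (145 - I*√59)² ≈ 20966.0 - 2227.5*I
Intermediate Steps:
g = I*√59 (g = √(-54 - 5) = √(-59) = I*√59 ≈ 7.6811*I)
(b + g)² = (-145 + I*√59)²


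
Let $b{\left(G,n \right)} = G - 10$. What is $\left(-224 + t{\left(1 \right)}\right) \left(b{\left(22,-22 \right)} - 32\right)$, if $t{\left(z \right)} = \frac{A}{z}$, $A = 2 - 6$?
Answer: $4560$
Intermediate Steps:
$A = -4$ ($A = 2 - 6 = -4$)
$t{\left(z \right)} = - \frac{4}{z}$
$b{\left(G,n \right)} = -10 + G$ ($b{\left(G,n \right)} = G - 10 = -10 + G$)
$\left(-224 + t{\left(1 \right)}\right) \left(b{\left(22,-22 \right)} - 32\right) = \left(-224 - \frac{4}{1}\right) \left(\left(-10 + 22\right) - 32\right) = \left(-224 - 4\right) \left(12 - 32\right) = \left(-224 - 4\right) \left(-20\right) = \left(-228\right) \left(-20\right) = 4560$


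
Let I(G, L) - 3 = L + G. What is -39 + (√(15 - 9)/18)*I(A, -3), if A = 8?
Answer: -39 + 4*√6/9 ≈ -37.911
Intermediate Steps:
I(G, L) = 3 + G + L (I(G, L) = 3 + (L + G) = 3 + (G + L) = 3 + G + L)
-39 + (√(15 - 9)/18)*I(A, -3) = -39 + (√(15 - 9)/18)*(3 + 8 - 3) = -39 + (√6*(1/18))*8 = -39 + (√6/18)*8 = -39 + 4*√6/9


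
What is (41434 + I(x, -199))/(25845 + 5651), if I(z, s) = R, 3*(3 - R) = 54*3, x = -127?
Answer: 41383/31496 ≈ 1.3139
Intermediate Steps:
R = -51 (R = 3 - 18*3 = 3 - ⅓*162 = 3 - 54 = -51)
I(z, s) = -51
(41434 + I(x, -199))/(25845 + 5651) = (41434 - 51)/(25845 + 5651) = 41383/31496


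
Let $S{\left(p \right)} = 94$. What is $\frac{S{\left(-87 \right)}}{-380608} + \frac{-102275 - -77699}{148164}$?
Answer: $- \frac{390322901}{2349683488} \approx -0.16612$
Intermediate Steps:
$\frac{S{\left(-87 \right)}}{-380608} + \frac{-102275 - -77699}{148164} = \frac{94}{-380608} + \frac{-102275 - -77699}{148164} = 94 \left(- \frac{1}{380608}\right) + \left(-102275 + 77699\right) \frac{1}{148164} = - \frac{47}{190304} - \frac{2048}{12347} = - \frac{390322901}{2349683488}$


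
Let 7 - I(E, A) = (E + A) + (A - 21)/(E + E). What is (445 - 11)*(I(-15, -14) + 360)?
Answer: 514073/3 ≈ 1.7136e+5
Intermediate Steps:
I(E, A) = 7 - A - E - (-21 + A)/(2*E) (I(E, A) = 7 - ((E + A) + (A - 21)/(E + E)) = 7 - ((A + E) + (-21 + A)/((2*E))) = 7 - ((A + E) + (-21 + A)*(1/(2*E))) = 7 - ((A + E) + (-21 + A)/(2*E)) = 7 - (A + E + (-21 + A)/(2*E)) = 7 + (-A - E - (-21 + A)/(2*E)) = 7 - A - E - (-21 + A)/(2*E))
(445 - 11)*(I(-15, -14) + 360) = (445 - 11)*((½)*(21 - 1*(-14) - 2*(-15)*(-7 - 14 - 15))/(-15) + 360) = 434*((½)*(-1/15)*(21 + 14 - 2*(-15)*(-36)) + 360) = 434*((½)*(-1/15)*(21 + 14 - 1080) + 360) = 434*((½)*(-1/15)*(-1045) + 360) = 434*(209/6 + 360) = 434*(2369/6) = 514073/3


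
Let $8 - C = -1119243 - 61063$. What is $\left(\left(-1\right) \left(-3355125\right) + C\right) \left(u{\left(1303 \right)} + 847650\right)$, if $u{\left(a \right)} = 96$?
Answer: $3844900270494$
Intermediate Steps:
$C = 1180314$ ($C = 8 - \left(-1119243 - 61063\right) = 8 - -1180306 = 8 + 1180306 = 1180314$)
$\left(\left(-1\right) \left(-3355125\right) + C\right) \left(u{\left(1303 \right)} + 847650\right) = \left(\left(-1\right) \left(-3355125\right) + 1180314\right) \left(96 + 847650\right) = \left(3355125 + 1180314\right) 847746 = 4535439 \cdot 847746 = 3844900270494$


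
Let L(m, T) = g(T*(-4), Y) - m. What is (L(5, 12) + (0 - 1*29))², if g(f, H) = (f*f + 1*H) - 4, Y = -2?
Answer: 5125696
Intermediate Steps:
g(f, H) = -4 + H + f² (g(f, H) = (f² + H) - 4 = (H + f²) - 4 = -4 + H + f²)
L(m, T) = -6 - m + 16*T² (L(m, T) = (-4 - 2 + (T*(-4))²) - m = (-4 - 2 + (-4*T)²) - m = (-4 - 2 + 16*T²) - m = (-6 + 16*T²) - m = -6 - m + 16*T²)
(L(5, 12) + (0 - 1*29))² = ((-6 - 1*5 + 16*12²) + (0 - 1*29))² = ((-6 - 5 + 16*144) + (0 - 29))² = ((-6 - 5 + 2304) - 29)² = (2293 - 29)² = 2264² = 5125696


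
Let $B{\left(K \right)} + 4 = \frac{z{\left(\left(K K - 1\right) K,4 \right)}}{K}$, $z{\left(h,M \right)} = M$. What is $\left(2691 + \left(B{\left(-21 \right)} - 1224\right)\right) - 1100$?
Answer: $\frac{7619}{21} \approx 362.81$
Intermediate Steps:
$B{\left(K \right)} = -4 + \frac{4}{K}$
$\left(2691 + \left(B{\left(-21 \right)} - 1224\right)\right) - 1100 = \left(2691 - \left(1228 + \frac{4}{21}\right)\right) - 1100 = \left(2691 + \left(\left(-4 + 4 \left(- \frac{1}{21}\right)\right) - 1224\right)\right) - 1100 = \left(2691 - \frac{25792}{21}\right) - 1100 = \frac{30719}{21} - 1100 = \frac{7619}{21}$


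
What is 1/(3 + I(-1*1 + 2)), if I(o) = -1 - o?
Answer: 1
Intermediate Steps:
1/(3 + I(-1*1 + 2)) = 1/(3 + (-1 - (-1*1 + 2))) = 1/(3 + (-1 - (-1 + 2))) = 1/(3 + (-1 - 1*1)) = 1/(3 + (-1 - 1)) = 1/(3 - 2) = 1/1 = 1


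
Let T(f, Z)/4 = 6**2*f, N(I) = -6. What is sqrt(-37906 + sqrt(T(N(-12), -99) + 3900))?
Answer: sqrt(-37906 + 2*sqrt(759)) ≈ 194.55*I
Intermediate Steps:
T(f, Z) = 144*f (T(f, Z) = 4*(6**2*f) = 4*(36*f) = 144*f)
sqrt(-37906 + sqrt(T(N(-12), -99) + 3900)) = sqrt(-37906 + sqrt(144*(-6) + 3900)) = sqrt(-37906 + sqrt(-864 + 3900)) = sqrt(-37906 + sqrt(3036)) = sqrt(-37906 + 2*sqrt(759))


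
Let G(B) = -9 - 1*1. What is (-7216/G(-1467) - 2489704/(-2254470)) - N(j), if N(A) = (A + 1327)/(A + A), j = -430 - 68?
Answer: 270777825101/374242020 ≈ 723.54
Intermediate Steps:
j = -498
G(B) = -10 (G(B) = -9 - 1 = -10)
N(A) = (1327 + A)/(2*A) (N(A) = (1327 + A)/((2*A)) = (1327 + A)*(1/(2*A)) = (1327 + A)/(2*A))
(-7216/G(-1467) - 2489704/(-2254470)) - N(j) = (-7216/(-10) - 2489704/(-2254470)) - (1327 - 498)/(2*(-498)) = (-7216*(-1/10) - 2489704*(-1/2254470)) - (-1)*829/(2*498) = (3608/5 + 1244852/1127235) - 1*(-829/996) = 814657628/1127235 + 829/996 = 270777825101/374242020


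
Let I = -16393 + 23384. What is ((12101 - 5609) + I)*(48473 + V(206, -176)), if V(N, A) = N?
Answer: 656338957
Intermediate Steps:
I = 6991
((12101 - 5609) + I)*(48473 + V(206, -176)) = ((12101 - 5609) + 6991)*(48473 + 206) = (6492 + 6991)*48679 = 13483*48679 = 656338957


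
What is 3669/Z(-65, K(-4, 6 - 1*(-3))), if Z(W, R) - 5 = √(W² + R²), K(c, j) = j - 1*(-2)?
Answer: -18345/4321 + 3669*√4346/4321 ≈ 51.731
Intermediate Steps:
K(c, j) = 2 + j (K(c, j) = j + 2 = 2 + j)
Z(W, R) = 5 + √(R² + W²) (Z(W, R) = 5 + √(W² + R²) = 5 + √(R² + W²))
3669/Z(-65, K(-4, 6 - 1*(-3))) = 3669/(5 + √((2 + (6 - 1*(-3)))² + (-65)²)) = 3669/(5 + √((2 + (6 + 3))² + 4225)) = 3669/(5 + √((2 + 9)² + 4225)) = 3669/(5 + √(11² + 4225)) = 3669/(5 + √(121 + 4225)) = 3669/(5 + √4346)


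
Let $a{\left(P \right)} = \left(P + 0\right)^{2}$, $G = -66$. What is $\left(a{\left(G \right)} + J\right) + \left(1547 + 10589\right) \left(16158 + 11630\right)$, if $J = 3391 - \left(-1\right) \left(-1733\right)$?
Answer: $337241182$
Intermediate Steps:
$J = 1658$ ($J = 3391 - 1733 = 1658$)
$a{\left(P \right)} = P^{2}$
$\left(a{\left(G \right)} + J\right) + \left(1547 + 10589\right) \left(16158 + 11630\right) = \left(\left(-66\right)^{2} + 1658\right) + \left(1547 + 10589\right) \left(16158 + 11630\right) = \left(4356 + 1658\right) + 12136 \cdot 27788 = 6014 + 337235168 = 337241182$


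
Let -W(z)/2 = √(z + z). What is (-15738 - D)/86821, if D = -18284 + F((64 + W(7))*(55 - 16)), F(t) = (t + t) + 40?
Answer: -2486/86821 + 156*√14/86821 ≈ -0.021911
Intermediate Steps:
W(z) = -2*√2*√z (W(z) = -2*√(z + z) = -2*√2*√z)
F(t) = 40 + 2*t (F(t) = 2*t + 40 = 40 + 2*t)
D = -13252 - 156*√14 (D = -18284 + (40 + 2*((64 - 2*√2*√7)*(55 - 16))) = -18284 + (40 + 2*((64 - 2*√14)*39)) = -18284 + (40 + 2*(2496 - 78*√14)) = -18284 + (40 + (4992 - 156*√14)) = -18284 + (5032 - 156*√14) = -13252 - 156*√14 ≈ -13836.)
(-15738 - D)/86821 = (-15738 - (-13252 - 156*√14))/86821 = (-15738 + (13252 + 156*√14))*(1/86821) = (-2486 + 156*√14)*(1/86821) = -2486/86821 + 156*√14/86821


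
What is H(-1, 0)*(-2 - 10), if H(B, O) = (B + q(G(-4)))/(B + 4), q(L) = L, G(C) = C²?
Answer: -60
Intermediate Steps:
H(B, O) = (16 + B)/(4 + B) (H(B, O) = (B + (-4)²)/(B + 4) = (B + 16)/(4 + B) = (16 + B)/(4 + B))
H(-1, 0)*(-2 - 10) = ((16 - 1)/(4 - 1))*(-2 - 10) = (15/3)*(-12) = ((⅓)*15)*(-12) = 5*(-12) = -60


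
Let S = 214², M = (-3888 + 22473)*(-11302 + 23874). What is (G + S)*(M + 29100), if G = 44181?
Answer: 21025800166440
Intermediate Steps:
M = 233650620 (M = 18585*12572 = 233650620)
S = 45796
(G + S)*(M + 29100) = (44181 + 45796)*(233650620 + 29100) = 89977*233679720 = 21025800166440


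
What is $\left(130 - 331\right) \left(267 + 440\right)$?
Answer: $-142107$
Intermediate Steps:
$\left(130 - 331\right) \left(267 + 440\right) = \left(-201\right) 707 = -142107$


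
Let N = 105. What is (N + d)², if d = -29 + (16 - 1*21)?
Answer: 5041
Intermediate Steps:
d = -34 (d = -29 + (16 - 21) = -29 - 5 = -34)
(N + d)² = (105 - 34)² = 71² = 5041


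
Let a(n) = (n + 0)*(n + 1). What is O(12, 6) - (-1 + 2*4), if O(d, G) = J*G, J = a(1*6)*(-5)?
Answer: -1267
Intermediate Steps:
a(n) = n*(1 + n)
J = -210 (J = ((1*6)*(1 + 1*6))*(-5) = (6*(1 + 6))*(-5) = (6*7)*(-5) = 42*(-5) = -210)
O(d, G) = -210*G
O(12, 6) - (-1 + 2*4) = -210*6 - (-1 + 2*4) = -1260 - (-1 + 8) = -1260 - 1*7 = -1260 - 7 = -1267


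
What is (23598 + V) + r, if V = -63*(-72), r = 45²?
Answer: 30159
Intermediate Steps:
r = 2025
V = 4536
(23598 + V) + r = (23598 + 4536) + 2025 = 28134 + 2025 = 30159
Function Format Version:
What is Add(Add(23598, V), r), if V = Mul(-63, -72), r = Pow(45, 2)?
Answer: 30159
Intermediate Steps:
r = 2025
V = 4536
Add(Add(23598, V), r) = Add(Add(23598, 4536), 2025) = Add(28134, 2025) = 30159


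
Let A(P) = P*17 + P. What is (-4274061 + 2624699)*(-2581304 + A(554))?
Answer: 4241057290184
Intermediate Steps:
A(P) = 18*P (A(P) = 17*P + P = 18*P)
(-4274061 + 2624699)*(-2581304 + A(554)) = (-4274061 + 2624699)*(-2581304 + 18*554) = -1649362*(-2581304 + 9972) = -1649362*(-2571332) = 4241057290184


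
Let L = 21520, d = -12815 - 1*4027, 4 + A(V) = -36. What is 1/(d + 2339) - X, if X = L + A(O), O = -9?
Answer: -311524441/14503 ≈ -21480.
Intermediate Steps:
A(V) = -40 (A(V) = -4 - 36 = -40)
d = -16842 (d = -12815 - 4027 = -16842)
X = 21480 (X = 21520 - 40 = 21480)
1/(d + 2339) - X = 1/(-16842 + 2339) - 1*21480 = 1/(-14503) - 21480 = -1/14503 - 21480 = -311524441/14503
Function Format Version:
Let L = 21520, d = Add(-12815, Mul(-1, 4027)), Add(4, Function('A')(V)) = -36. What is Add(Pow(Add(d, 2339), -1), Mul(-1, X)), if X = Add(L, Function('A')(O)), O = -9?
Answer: Rational(-311524441, 14503) ≈ -21480.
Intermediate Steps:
Function('A')(V) = -40 (Function('A')(V) = Add(-4, -36) = -40)
d = -16842 (d = Add(-12815, -4027) = -16842)
X = 21480 (X = Add(21520, -40) = 21480)
Add(Pow(Add(d, 2339), -1), Mul(-1, X)) = Add(Pow(Add(-16842, 2339), -1), Mul(-1, 21480)) = Add(Pow(-14503, -1), -21480) = Add(Rational(-1, 14503), -21480) = Rational(-311524441, 14503)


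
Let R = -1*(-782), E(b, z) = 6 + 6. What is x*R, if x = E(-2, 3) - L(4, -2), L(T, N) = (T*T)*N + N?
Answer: 35972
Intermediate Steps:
E(b, z) = 12
R = 782
L(T, N) = N + N*T**2 (L(T, N) = T**2*N + N = N*T**2 + N = N + N*T**2)
x = 46 (x = 12 - (-2)*(1 + 4**2) = 12 - (-2)*(1 + 16) = 12 - (-2)*17 = 12 - 1*(-34) = 12 + 34 = 46)
x*R = 46*782 = 35972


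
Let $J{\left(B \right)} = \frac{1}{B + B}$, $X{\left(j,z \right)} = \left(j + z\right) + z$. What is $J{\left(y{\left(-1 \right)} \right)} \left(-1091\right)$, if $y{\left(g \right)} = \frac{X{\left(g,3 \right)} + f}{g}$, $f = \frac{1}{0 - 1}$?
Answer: $\frac{1091}{8} \approx 136.38$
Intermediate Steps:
$X{\left(j,z \right)} = j + 2 z$
$f = -1$ ($f = \frac{1}{-1} = -1$)
$y{\left(g \right)} = \frac{5 + g}{g}$ ($y{\left(g \right)} = \frac{\left(g + 2 \cdot 3\right) - 1}{g} = \frac{\left(g + 6\right) - 1}{g} = \frac{\left(6 + g\right) - 1}{g} = \frac{5 + g}{g}$)
$J{\left(B \right)} = \frac{1}{2 B}$
$J{\left(y{\left(-1 \right)} \right)} \left(-1091\right) = \frac{1}{2 \frac{5 - 1}{-1}} \left(-1091\right) = \frac{1}{2 \left(\left(-1\right) 4\right)} \left(-1091\right) = \frac{1}{2 \left(-4\right)} \left(-1091\right) = \frac{1}{2} \left(- \frac{1}{4}\right) \left(-1091\right) = \left(- \frac{1}{8}\right) \left(-1091\right) = \frac{1091}{8}$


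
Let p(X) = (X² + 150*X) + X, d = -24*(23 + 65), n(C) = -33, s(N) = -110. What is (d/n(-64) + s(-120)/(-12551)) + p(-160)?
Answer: 1716074/1141 ≈ 1504.0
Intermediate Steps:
d = -2112 (d = -24*88 = -2112)
p(X) = X² + 151*X
(d/n(-64) + s(-120)/(-12551)) + p(-160) = (-2112/(-33) - 110/(-12551)) - 160*(151 - 160) = (-2112*(-1/33) - 110*(-1/12551)) - 160*(-9) = (64 + 10/1141) + 1440 = 73034/1141 + 1440 = 1716074/1141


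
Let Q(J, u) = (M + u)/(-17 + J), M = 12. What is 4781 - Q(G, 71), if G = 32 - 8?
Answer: 33384/7 ≈ 4769.1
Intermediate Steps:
G = 24
Q(J, u) = (12 + u)/(-17 + J)
4781 - Q(G, 71) = 4781 - (12 + 71)/(-17 + 24) = 4781 - 83/7 = 33384/7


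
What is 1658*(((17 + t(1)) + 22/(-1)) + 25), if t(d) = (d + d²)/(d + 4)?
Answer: 169116/5 ≈ 33823.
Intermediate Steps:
t(d) = (d + d²)/(4 + d)
1658*(((17 + t(1)) + 22/(-1)) + 25) = 1658*(((17 + 1*(1 + 1)/(4 + 1)) + 22/(-1)) + 25) = 1658*(((17 + 1*2/5) + 22*(-1)) + 25) = 1658*(((17 + 1*(⅕)*2) - 22) + 25) = 1658*(((17 + ⅖) - 22) + 25) = 1658*((87/5 - 22) + 25) = 1658*(-23/5 + 25) = 1658*(102/5) = 169116/5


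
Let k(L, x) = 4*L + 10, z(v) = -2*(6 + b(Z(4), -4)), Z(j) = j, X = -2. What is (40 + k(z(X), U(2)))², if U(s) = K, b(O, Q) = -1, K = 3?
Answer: 100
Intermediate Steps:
U(s) = 3
z(v) = -10 (z(v) = -2*(6 - 1) = -2*5 = -10)
k(L, x) = 10 + 4*L
(40 + k(z(X), U(2)))² = (40 + (10 + 4*(-10)))² = (40 + (10 - 40))² = (40 - 30)² = 10² = 100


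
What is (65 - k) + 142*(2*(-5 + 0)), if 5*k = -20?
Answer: -1351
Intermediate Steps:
k = -4 (k = (1/5)*(-20) = -4)
(65 - k) + 142*(2*(-5 + 0)) = (65 - 1*(-4)) + 142*(2*(-5 + 0)) = (65 + 4) + 142*(2*(-5)) = 69 + 142*(-10) = 69 - 1420 = -1351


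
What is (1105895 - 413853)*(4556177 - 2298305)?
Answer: 1562542254624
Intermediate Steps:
(1105895 - 413853)*(4556177 - 2298305) = 692042*2257872 = 1562542254624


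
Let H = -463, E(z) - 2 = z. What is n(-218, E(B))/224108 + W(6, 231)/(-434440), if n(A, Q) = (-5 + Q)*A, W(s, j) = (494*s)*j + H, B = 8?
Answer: -38453234867/24340369880 ≈ -1.5798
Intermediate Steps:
E(z) = 2 + z
W(s, j) = -463 + 494*j*s (W(s, j) = (494*s)*j - 463 = 494*j*s - 463 = -463 + 494*j*s)
n(A, Q) = A*(-5 + Q)
n(-218, E(B))/224108 + W(6, 231)/(-434440) = -218*(-5 + (2 + 8))/224108 + (-463 + 494*231*6)/(-434440) = -218*(-5 + 10)*(1/224108) + (-463 + 684684)*(-1/434440) = -218*5*(1/224108) + 684221*(-1/434440) = -1090*1/224108 - 684221/434440 = -545/112054 - 684221/434440 = -38453234867/24340369880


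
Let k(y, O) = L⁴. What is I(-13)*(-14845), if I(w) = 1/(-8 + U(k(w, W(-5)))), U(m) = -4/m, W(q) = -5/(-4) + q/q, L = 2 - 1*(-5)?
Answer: 35642845/19212 ≈ 1855.2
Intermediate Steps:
L = 7 (L = 2 + 5 = 7)
W(q) = 9/4 (W(q) = -5*(-¼) + 1 = 5/4 + 1 = 9/4)
k(y, O) = 2401 (k(y, O) = 7⁴ = 2401)
I(w) = -2401/19212 (I(w) = 1/(-8 - 4/2401) = 1/(-19212/2401) = -2401/19212)
I(-13)*(-14845) = -2401/19212*(-14845) = 35642845/19212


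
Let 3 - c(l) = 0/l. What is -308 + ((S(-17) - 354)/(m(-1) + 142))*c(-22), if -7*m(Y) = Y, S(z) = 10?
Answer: -313684/995 ≈ -315.26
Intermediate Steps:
m(Y) = -Y/7
c(l) = 3 (c(l) = 3 - 0/l = 3 - 1*0 = 3 + 0 = 3)
-308 + ((S(-17) - 354)/(m(-1) + 142))*c(-22) = -308 + ((10 - 354)/(-1/7*(-1) + 142))*3 = -308 - 344/(1/7 + 142)*3 = -308 - 344/995/7*3 = -308 - 344*7/995*3 = -308 - 2408/995*3 = -308 - 7224/995 = -313684/995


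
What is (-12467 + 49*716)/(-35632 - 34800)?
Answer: -22617/70432 ≈ -0.32112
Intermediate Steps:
(-12467 + 49*716)/(-35632 - 34800) = (-12467 + 35084)/(-70432) = 22617*(-1/70432) = -22617/70432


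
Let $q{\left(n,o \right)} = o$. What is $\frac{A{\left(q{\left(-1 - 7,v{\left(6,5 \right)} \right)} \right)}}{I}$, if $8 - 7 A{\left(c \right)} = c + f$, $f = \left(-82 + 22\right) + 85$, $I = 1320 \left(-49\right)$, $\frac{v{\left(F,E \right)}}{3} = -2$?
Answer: $\frac{1}{41160} \approx 2.4295 \cdot 10^{-5}$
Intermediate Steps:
$v{\left(F,E \right)} = -6$ ($v{\left(F,E \right)} = 3 \left(-2\right) = -6$)
$I = -64680$
$f = 25$ ($f = -60 + 85 = 25$)
$A{\left(c \right)} = - \frac{17}{7} - \frac{c}{7}$ ($A{\left(c \right)} = \frac{8}{7} - \frac{c + 25}{7} = \frac{8}{7} - \frac{25 + c}{7} = \frac{8}{7} - \left(\frac{25}{7} + \frac{c}{7}\right) = - \frac{17}{7} - \frac{c}{7}$)
$\frac{A{\left(q{\left(-1 - 7,v{\left(6,5 \right)} \right)} \right)}}{I} = \frac{- \frac{17}{7} - - \frac{6}{7}}{-64680} = \left(- \frac{17}{7} + \frac{6}{7}\right) \left(- \frac{1}{64680}\right) = \left(- \frac{11}{7}\right) \left(- \frac{1}{64680}\right) = \frac{1}{41160}$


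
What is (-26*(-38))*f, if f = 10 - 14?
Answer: -3952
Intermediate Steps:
f = -4
(-26*(-38))*f = -26*(-38)*(-4) = 988*(-4) = -3952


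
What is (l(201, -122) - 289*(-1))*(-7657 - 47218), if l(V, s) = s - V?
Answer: 1865750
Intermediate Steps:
(l(201, -122) - 289*(-1))*(-7657 - 47218) = ((-122 - 1*201) - 289*(-1))*(-7657 - 47218) = ((-122 - 201) + 289)*(-54875) = (-323 + 289)*(-54875) = -34*(-54875) = 1865750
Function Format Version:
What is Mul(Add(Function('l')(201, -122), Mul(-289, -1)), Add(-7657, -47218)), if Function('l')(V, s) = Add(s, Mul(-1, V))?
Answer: 1865750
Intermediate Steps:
Mul(Add(Function('l')(201, -122), Mul(-289, -1)), Add(-7657, -47218)) = Mul(Add(Add(-122, Mul(-1, 201)), Mul(-289, -1)), Add(-7657, -47218)) = Mul(Add(Add(-122, -201), 289), -54875) = Mul(Add(-323, 289), -54875) = Mul(-34, -54875) = 1865750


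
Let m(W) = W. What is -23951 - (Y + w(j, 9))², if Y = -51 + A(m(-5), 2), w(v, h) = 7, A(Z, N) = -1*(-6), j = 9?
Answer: -25395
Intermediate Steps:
A(Z, N) = 6
Y = -45 (Y = -51 + 6 = -45)
-23951 - (Y + w(j, 9))² = -23951 - (-45 + 7)² = -23951 - 1*(-38)² = -23951 - 1*1444 = -23951 - 1444 = -25395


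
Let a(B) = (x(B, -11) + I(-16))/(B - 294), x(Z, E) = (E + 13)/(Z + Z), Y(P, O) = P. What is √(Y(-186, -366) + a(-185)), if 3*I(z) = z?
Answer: I*√13144495209915/265845 ≈ 13.638*I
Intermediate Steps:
x(Z, E) = (13 + E)/(2*Z) (x(Z, E) = (13 + E)/((2*Z)) = (13 + E)*(1/(2*Z)) = (13 + E)/(2*Z))
I(z) = z/3
a(B) = (-16/3 + 1/B)/(-294 + B) (a(B) = ((13 - 11)/(2*B) + (⅓)*(-16))/(B - 294) = ((½)*2/B - 16/3)/(-294 + B) = (1/B - 16/3)/(-294 + B) = (-16/3 + 1/B)/(-294 + B))
√(Y(-186, -366) + a(-185)) = √(-186 + (⅓)*(3 - 16*(-185))/(-185*(-294 - 185))) = √(-186 + (⅓)*(-1/185)*(3 + 2960)/(-479)) = √(-186 + (⅓)*(-1/185)*(-1/479)*2963) = √(-186 + 2963/265845) = √(-49444207/265845) = I*√13144495209915/265845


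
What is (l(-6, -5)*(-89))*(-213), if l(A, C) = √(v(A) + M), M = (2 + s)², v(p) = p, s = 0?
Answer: 18957*I*√2 ≈ 26809.0*I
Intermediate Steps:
M = 4 (M = (2 + 0)² = 2² = 4)
l(A, C) = √(4 + A) (l(A, C) = √(A + 4) = √(4 + A))
(l(-6, -5)*(-89))*(-213) = (√(4 - 6)*(-89))*(-213) = (√(-2)*(-89))*(-213) = ((I*√2)*(-89))*(-213) = -89*I*√2*(-213) = 18957*I*√2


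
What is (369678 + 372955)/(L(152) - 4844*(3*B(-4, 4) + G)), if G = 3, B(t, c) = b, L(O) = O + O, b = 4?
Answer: -742633/72356 ≈ -10.264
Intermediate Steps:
L(O) = 2*O
B(t, c) = 4
(369678 + 372955)/(L(152) - 4844*(3*B(-4, 4) + G)) = (369678 + 372955)/(2*152 - 4844*(3*4 + 3)) = 742633/(304 - 4844*(12 + 3)) = 742633/(304 - 4844*15) = 742633/(304 - 72660) = 742633/(-72356) = 742633*(-1/72356) = -742633/72356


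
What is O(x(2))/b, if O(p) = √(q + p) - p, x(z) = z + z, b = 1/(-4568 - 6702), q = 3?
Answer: 45080 - 11270*√7 ≈ 15262.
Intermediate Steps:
b = -1/11270 (b = 1/(-11270) = -1/11270 ≈ -8.8731e-5)
x(z) = 2*z
O(p) = √(3 + p) - p
O(x(2))/b = (√(3 + 2*2) - 2*2)/(-1/11270) = (√(3 + 4) - 1*4)*(-11270) = (√7 - 4)*(-11270) = (-4 + √7)*(-11270) = 45080 - 11270*√7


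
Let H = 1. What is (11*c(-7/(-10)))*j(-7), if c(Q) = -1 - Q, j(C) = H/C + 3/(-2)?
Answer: 4301/140 ≈ 30.721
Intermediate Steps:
j(C) = -3/2 + 1/C (j(C) = 1/C + 3/(-2) = 1/C + 3*(-½) = 1/C - 3/2 = -3/2 + 1/C)
(11*c(-7/(-10)))*j(-7) = (11*(-1 - (-7)/(-10)))*(-3/2 + 1/(-7)) = (11*(-1 - (-7)*(-1)/10))*(-3/2 - ⅐) = (11*(-1 - 1*7/10))*(-23/14) = (11*(-1 - 7/10))*(-23/14) = (11*(-17/10))*(-23/14) = -187/10*(-23/14) = 4301/140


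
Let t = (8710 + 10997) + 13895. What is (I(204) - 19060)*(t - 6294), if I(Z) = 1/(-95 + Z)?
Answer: -56733435012/109 ≈ -5.2049e+8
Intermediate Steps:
t = 33602 (t = 19707 + 13895 = 33602)
(I(204) - 19060)*(t - 6294) = (1/(-95 + 204) - 19060)*(33602 - 6294) = (1/109 - 19060)*27308 = -2077539/109*27308 = -56733435012/109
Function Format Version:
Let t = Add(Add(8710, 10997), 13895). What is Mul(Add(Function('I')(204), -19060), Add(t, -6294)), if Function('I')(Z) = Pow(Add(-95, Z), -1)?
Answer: Rational(-56733435012, 109) ≈ -5.2049e+8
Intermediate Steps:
t = 33602 (t = Add(19707, 13895) = 33602)
Mul(Add(Function('I')(204), -19060), Add(t, -6294)) = Mul(Add(Pow(Add(-95, 204), -1), -19060), Add(33602, -6294)) = Mul(Add(Pow(109, -1), -19060), 27308) = Mul(Add(Rational(1, 109), -19060), 27308) = Mul(Rational(-2077539, 109), 27308) = Rational(-56733435012, 109)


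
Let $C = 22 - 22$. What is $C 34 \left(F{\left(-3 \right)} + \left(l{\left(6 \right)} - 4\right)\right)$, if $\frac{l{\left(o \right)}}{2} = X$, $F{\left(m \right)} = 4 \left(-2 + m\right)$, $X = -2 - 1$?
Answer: $0$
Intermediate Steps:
$C = 0$ ($C = 22 - 22 = 0$)
$X = -3$ ($X = -2 - 1 = -3$)
$F{\left(m \right)} = -8 + 4 m$
$l{\left(o \right)} = -6$ ($l{\left(o \right)} = 2 \left(-3\right) = -6$)
$C 34 \left(F{\left(-3 \right)} + \left(l{\left(6 \right)} - 4\right)\right) = 0 \cdot 34 \left(\left(-8 + 4 \left(-3\right)\right) - 10\right) = 0 \left(\left(-8 - 12\right) - 10\right) = 0 \left(-20 - 10\right) = 0 \left(-30\right) = 0$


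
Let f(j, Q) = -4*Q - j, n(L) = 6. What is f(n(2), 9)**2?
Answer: 1764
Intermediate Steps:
f(j, Q) = -j - 4*Q
f(n(2), 9)**2 = (-1*6 - 4*9)**2 = (-6 - 36)**2 = (-42)**2 = 1764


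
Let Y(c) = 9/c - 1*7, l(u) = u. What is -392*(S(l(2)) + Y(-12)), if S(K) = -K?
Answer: 3822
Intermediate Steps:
Y(c) = -7 + 9/c (Y(c) = 9/c - 7 = -7 + 9/c)
-392*(S(l(2)) + Y(-12)) = -392*(-1*2 + (-7 + 9/(-12))) = -392*(-2 + (-7 + 9*(-1/12))) = -392*(-2 + (-7 - 3/4)) = -392*(-2 - 31/4) = -392*(-39/4) = 3822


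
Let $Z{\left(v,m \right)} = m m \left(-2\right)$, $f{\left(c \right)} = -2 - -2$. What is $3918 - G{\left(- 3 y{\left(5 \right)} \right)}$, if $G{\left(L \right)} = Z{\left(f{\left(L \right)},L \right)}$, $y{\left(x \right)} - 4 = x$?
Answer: $5376$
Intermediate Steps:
$f{\left(c \right)} = 0$ ($f{\left(c \right)} = -2 + 2 = 0$)
$y{\left(x \right)} = 4 + x$
$Z{\left(v,m \right)} = - 2 m^{2}$ ($Z{\left(v,m \right)} = m^{2} \left(-2\right) = - 2 m^{2}$)
$G{\left(L \right)} = - 2 L^{2}$
$3918 - G{\left(- 3 y{\left(5 \right)} \right)} = 3918 - - 2 \left(- 3 \left(4 + 5\right)\right)^{2} = 3918 - - 2 \left(\left(-3\right) 9\right)^{2} = 3918 - - 2 \left(-27\right)^{2} = 3918 - \left(-2\right) 729 = 3918 - -1458 = 3918 + 1458 = 5376$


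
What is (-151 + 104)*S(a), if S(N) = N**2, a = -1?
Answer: -47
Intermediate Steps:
(-151 + 104)*S(a) = (-151 + 104)*(-1)**2 = -47*1 = -47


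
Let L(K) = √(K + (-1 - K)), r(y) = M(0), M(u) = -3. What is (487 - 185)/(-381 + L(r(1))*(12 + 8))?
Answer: -115062/145561 - 6040*I/145561 ≈ -0.79047 - 0.041495*I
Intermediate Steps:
r(y) = -3
L(K) = I (L(K) = √(-1) = I)
(487 - 185)/(-381 + L(r(1))*(12 + 8)) = (487 - 185)/(-381 + I*(12 + 8)) = 302/(-381 + I*20) = 302/(-381 + 20*I) = 302*((-381 - 20*I)/145561) = 302*(-381 - 20*I)/145561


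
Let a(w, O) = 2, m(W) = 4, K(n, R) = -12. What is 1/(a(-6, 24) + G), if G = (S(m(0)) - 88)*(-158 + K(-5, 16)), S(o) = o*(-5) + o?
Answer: 1/17682 ≈ 5.6555e-5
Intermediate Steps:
S(o) = -4*o (S(o) = -5*o + o = -4*o)
G = 17680 (G = (-4*4 - 88)*(-158 - 12) = (-16 - 88)*(-170) = -104*(-170) = 17680)
1/(a(-6, 24) + G) = 1/(2 + 17680) = 1/17682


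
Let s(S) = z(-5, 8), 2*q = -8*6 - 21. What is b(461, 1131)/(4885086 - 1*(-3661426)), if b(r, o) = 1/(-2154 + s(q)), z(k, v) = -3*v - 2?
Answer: -1/18631396160 ≈ -5.3673e-11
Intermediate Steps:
z(k, v) = -2 - 3*v
q = -69/2 (q = (-8*6 - 21)/2 = (-48 - 21)/2 = (½)*(-69) = -69/2 ≈ -34.500)
s(S) = -26 (s(S) = -2 - 3*8 = -2 - 24 = -26)
b(r, o) = -1/2180 (b(r, o) = 1/(-2154 - 26) = 1/(-2180) = -1/2180)
b(461, 1131)/(4885086 - 1*(-3661426)) = -1/(2180*(4885086 - 1*(-3661426))) = -1/(2180*(4885086 + 3661426)) = -1/2180/8546512 = -1/2180*1/8546512 = -1/18631396160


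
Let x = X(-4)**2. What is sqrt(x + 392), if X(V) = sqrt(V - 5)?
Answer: sqrt(383) ≈ 19.570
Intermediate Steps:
X(V) = sqrt(-5 + V)
x = -9 (x = (sqrt(-5 - 4))**2 = (sqrt(-9))**2 = (3*I)**2 = -9)
sqrt(x + 392) = sqrt(-9 + 392) = sqrt(383)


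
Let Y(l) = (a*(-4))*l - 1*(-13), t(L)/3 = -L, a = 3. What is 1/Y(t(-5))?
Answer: -1/167 ≈ -0.0059880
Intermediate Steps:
t(L) = -3*L (t(L) = 3*(-L) = -3*L)
Y(l) = 13 - 12*l (Y(l) = (3*(-4))*l - 1*(-13) = -12*l + 13 = 13 - 12*l)
1/Y(t(-5)) = 1/(13 - (-36)*(-5)) = 1/(13 - 12*15) = 1/(13 - 180) = 1/(-167) = -1/167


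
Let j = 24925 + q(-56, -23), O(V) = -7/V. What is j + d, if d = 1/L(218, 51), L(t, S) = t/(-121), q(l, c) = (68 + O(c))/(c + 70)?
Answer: 5873987327/235658 ≈ 24926.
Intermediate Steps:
q(l, c) = (68 - 7/c)/(70 + c) (q(l, c) = (68 - 7/c)/(c + 70) = (68 - 7/c)/(70 + c))
L(t, S) = -t/121 (L(t, S) = t*(-1/121) = -t/121)
j = 26945496/1081 (j = 24925 + (-7 + 68*(-23))/((-23)*(70 - 23)) = 24925 - 1/23*(-7 - 1564)/47 = 24925 - 1/23*1/47*(-1571) = 24925 + 1571/1081 = 26945496/1081 ≈ 24926.)
d = -121/218 (d = 1/(-1/121*218) = 1/(-218/121) = -121/218 ≈ -0.55505)
j + d = 26945496/1081 - 121/218 = 5873987327/235658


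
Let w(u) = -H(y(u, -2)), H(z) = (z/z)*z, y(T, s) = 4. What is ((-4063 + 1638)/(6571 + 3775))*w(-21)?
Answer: 4850/5173 ≈ 0.93756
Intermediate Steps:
H(z) = z (H(z) = 1*z = z)
w(u) = -4 (w(u) = -1*4 = -4)
((-4063 + 1638)/(6571 + 3775))*w(-21) = ((-4063 + 1638)/(6571 + 3775))*(-4) = -2425/10346*(-4) = 4850/5173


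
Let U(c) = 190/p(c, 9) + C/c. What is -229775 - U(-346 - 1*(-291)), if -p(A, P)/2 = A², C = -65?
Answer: -139014571/605 ≈ -2.2978e+5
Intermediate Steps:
p(A, P) = -2*A²
U(c) = -95/c² - 65/c (U(c) = 190/((-2*c²)) - 65/c = 190*(-1/(2*c²)) - 65/c = -95/c² - 65/c)
-229775 - U(-346 - 1*(-291)) = -229775 - 5*(-19 - 13*(-346 - 1*(-291)))/(-346 - 1*(-291))² = -229775 - 5*(-19 - 13*(-346 + 291))/(-346 + 291)² = -229775 - 5*(-19 - 13*(-55))/(-55)² = -229775 - 5*(-19 + 715)/3025 = -229775 - 5*696/3025 = -229775 - 1*696/605 = -229775 - 696/605 = -139014571/605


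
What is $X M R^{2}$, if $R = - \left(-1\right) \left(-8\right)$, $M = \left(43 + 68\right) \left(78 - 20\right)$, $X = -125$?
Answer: $-51504000$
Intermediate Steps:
$M = 6438$ ($M = 111 \cdot 58 = 6438$)
$R = -8$ ($R = \left(-1\right) 8 = -8$)
$X M R^{2} = \left(-125\right) 6438 \left(-8\right)^{2} = \left(-804750\right) 64 = -51504000$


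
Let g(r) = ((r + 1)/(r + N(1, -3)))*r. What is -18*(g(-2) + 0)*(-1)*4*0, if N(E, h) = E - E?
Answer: 0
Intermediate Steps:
N(E, h) = 0
g(r) = 1 + r (g(r) = ((r + 1)/(r + 0))*r = ((1 + r)/r)*r = 1 + r)
-18*(g(-2) + 0)*(-1)*4*0 = -18*((1 - 2) + 0)*(-1)*4*0 = -18*(-1 + 0)*(-1)*4*0 = -18*(-1*(-1))*4*0 = -18*4*0 = -72*0 = 0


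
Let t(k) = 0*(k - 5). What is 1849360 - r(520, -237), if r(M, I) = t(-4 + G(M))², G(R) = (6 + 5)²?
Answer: 1849360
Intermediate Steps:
G(R) = 121 (G(R) = 11² = 121)
t(k) = 0 (t(k) = 0*(-5 + k) = 0)
r(M, I) = 0 (r(M, I) = 0² = 0)
1849360 - r(520, -237) = 1849360 - 1*0 = 1849360 + 0 = 1849360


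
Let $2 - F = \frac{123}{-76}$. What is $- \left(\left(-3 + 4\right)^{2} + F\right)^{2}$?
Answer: $- \frac{123201}{5776} \approx -21.33$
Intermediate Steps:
$F = \frac{275}{76}$ ($F = 2 - \frac{123}{-76} = 2 - 123 \left(- \frac{1}{76}\right) = 2 - - \frac{123}{76} = 2 + \frac{123}{76} = \frac{275}{76} \approx 3.6184$)
$- \left(\left(-3 + 4\right)^{2} + F\right)^{2} = - \left(\left(-3 + 4\right)^{2} + \frac{275}{76}\right)^{2} = - \left(1^{2} + \frac{275}{76}\right)^{2} = - \left(1 + \frac{275}{76}\right)^{2} = - \left(\frac{351}{76}\right)^{2} = \left(-1\right) \frac{123201}{5776} = - \frac{123201}{5776}$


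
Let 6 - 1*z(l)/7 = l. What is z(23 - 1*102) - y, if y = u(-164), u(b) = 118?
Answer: 477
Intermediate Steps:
z(l) = 42 - 7*l
y = 118
z(23 - 1*102) - y = (42 - 7*(23 - 1*102)) - 1*118 = (42 - 7*(23 - 102)) - 118 = (42 - 7*(-79)) - 118 = (42 + 553) - 118 = 595 - 118 = 477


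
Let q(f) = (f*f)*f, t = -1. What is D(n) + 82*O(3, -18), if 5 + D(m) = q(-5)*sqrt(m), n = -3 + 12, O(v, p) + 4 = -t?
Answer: -626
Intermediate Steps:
O(v, p) = -3 (O(v, p) = -4 - 1*(-1) = -4 + 1 = -3)
q(f) = f**3 (q(f) = f**2*f = f**3)
n = 9
D(m) = -5 - 125*sqrt(m) (D(m) = -5 + (-5)**3*sqrt(m) = -5 - 125*sqrt(m))
D(n) + 82*O(3, -18) = (-5 - 125*sqrt(9)) + 82*(-3) = (-5 - 125*3) - 246 = (-5 - 375) - 246 = -380 - 246 = -626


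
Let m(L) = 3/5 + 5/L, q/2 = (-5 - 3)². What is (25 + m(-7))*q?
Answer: 111488/35 ≈ 3185.4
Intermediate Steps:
q = 128 (q = 2*(-5 - 3)² = 2*(-8)² = 2*64 = 128)
m(L) = ⅗ + 5/L (m(L) = 3*(⅕) + 5/L = ⅗ + 5/L)
(25 + m(-7))*q = (25 + (⅗ + 5/(-7)))*128 = (25 + (⅗ + 5*(-⅐)))*128 = (25 + (⅗ - 5/7))*128 = (25 - 4/35)*128 = (871/35)*128 = 111488/35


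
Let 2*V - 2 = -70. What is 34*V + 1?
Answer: -1155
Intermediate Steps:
V = -34 (V = 1 + (½)*(-70) = 1 - 35 = -34)
34*V + 1 = 34*(-34) + 1 = -1156 + 1 = -1155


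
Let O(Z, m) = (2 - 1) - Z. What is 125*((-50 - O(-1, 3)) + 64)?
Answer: 1500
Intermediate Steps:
O(Z, m) = 1 - Z
125*((-50 - O(-1, 3)) + 64) = 125*((-50 - (1 - 1*(-1))) + 64) = 125*((-50 - (1 + 1)) + 64) = 125*((-50 - 1*2) + 64) = 125*((-50 - 2) + 64) = 125*(-52 + 64) = 125*12 = 1500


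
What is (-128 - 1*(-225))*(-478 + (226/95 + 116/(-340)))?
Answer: -74561863/1615 ≈ -46168.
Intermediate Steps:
(-128 - 1*(-225))*(-478 + (226/95 + 116/(-340))) = (-128 + 225)*(-478 + (226*(1/95) + 116*(-1/340))) = 97*(-478 + (226/95 - 29/85)) = 97*(-478 + 3291/1615) = 97*(-768679/1615) = -74561863/1615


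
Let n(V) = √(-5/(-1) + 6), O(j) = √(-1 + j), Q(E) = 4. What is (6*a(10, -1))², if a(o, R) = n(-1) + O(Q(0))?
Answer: 504 + 72*√33 ≈ 917.61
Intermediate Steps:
n(V) = √11 (n(V) = √(-5*(-1) + 6) = √(5 + 6) = √11)
a(o, R) = √3 + √11 (a(o, R) = √11 + √(-1 + 4) = √11 + √3 = √3 + √11)
(6*a(10, -1))² = (6*(√3 + √11))² = (6*√3 + 6*√11)²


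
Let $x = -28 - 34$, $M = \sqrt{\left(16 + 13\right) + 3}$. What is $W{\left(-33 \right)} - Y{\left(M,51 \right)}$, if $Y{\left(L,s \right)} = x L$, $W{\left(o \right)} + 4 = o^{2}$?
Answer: $1085 + 248 \sqrt{2} \approx 1435.7$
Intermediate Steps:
$M = 4 \sqrt{2}$ ($M = \sqrt{29 + 3} = \sqrt{32} = 4 \sqrt{2} \approx 5.6569$)
$W{\left(o \right)} = -4 + o^{2}$
$x = -62$ ($x = -28 - 34 = -62$)
$Y{\left(L,s \right)} = - 62 L$
$W{\left(-33 \right)} - Y{\left(M,51 \right)} = \left(-4 + \left(-33\right)^{2}\right) - - 62 \cdot 4 \sqrt{2} = \left(-4 + 1089\right) - - 248 \sqrt{2} = 1085 + 248 \sqrt{2}$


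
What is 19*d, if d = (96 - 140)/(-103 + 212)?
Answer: -836/109 ≈ -7.6697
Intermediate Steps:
d = -44/109 ≈ -0.40367
19*d = 19*(-44/109) = -836/109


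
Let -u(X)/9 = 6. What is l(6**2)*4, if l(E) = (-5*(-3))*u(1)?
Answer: -3240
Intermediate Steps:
u(X) = -54 (u(X) = -9*6 = -54)
l(E) = -810 (l(E) = -5*(-3)*(-54) = 15*(-54) = -810)
l(6**2)*4 = -810*4 = -3240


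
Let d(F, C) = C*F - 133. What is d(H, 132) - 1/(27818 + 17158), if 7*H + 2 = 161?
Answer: 902083625/314832 ≈ 2865.3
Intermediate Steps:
H = 159/7 (H = -2/7 + (⅐)*161 = -2/7 + 23 = 159/7 ≈ 22.714)
d(F, C) = -133 + C*F
d(H, 132) - 1/(27818 + 17158) = (-133 + 132*(159/7)) - 1/(27818 + 17158) = (-133 + 20988/7) - 1/44976 = 20057/7 - 1*1/44976 = 20057/7 - 1/44976 = 902083625/314832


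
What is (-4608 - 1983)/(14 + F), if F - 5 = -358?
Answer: 2197/113 ≈ 19.442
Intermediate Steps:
F = -353 (F = 5 - 358 = -353)
(-4608 - 1983)/(14 + F) = (-4608 - 1983)/(14 - 353) = -6591/(-339) = -6591*(-1/339) = 2197/113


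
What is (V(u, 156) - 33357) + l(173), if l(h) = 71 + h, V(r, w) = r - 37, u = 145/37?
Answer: -1226405/37 ≈ -33146.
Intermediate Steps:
u = 145/37 (u = 145*(1/37) = 145/37 ≈ 3.9189)
V(r, w) = -37 + r
(V(u, 156) - 33357) + l(173) = ((-37 + 145/37) - 33357) + (71 + 173) = (-1224/37 - 33357) + 244 = -1235433/37 + 244 = -1226405/37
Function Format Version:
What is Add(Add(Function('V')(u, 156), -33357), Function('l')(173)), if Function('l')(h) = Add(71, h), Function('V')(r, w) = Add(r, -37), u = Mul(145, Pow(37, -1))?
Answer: Rational(-1226405, 37) ≈ -33146.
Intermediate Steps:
u = Rational(145, 37) (u = Mul(145, Rational(1, 37)) = Rational(145, 37) ≈ 3.9189)
Function('V')(r, w) = Add(-37, r)
Add(Add(Function('V')(u, 156), -33357), Function('l')(173)) = Add(Add(Add(-37, Rational(145, 37)), -33357), Add(71, 173)) = Add(Add(Rational(-1224, 37), -33357), 244) = Add(Rational(-1235433, 37), 244) = Rational(-1226405, 37)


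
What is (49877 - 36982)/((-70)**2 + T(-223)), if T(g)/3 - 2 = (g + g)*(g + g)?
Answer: 12895/601654 ≈ 0.021433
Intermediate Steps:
T(g) = 6 + 12*g**2 (T(g) = 6 + 3*((g + g)*(g + g)) = 6 + 3*((2*g)*(2*g)) = 6 + 3*(4*g**2) = 6 + 12*g**2)
(49877 - 36982)/((-70)**2 + T(-223)) = (49877 - 36982)/((-70)**2 + (6 + 12*(-223)**2)) = 12895/(4900 + (6 + 12*49729)) = 12895/(4900 + (6 + 596748)) = 12895/(4900 + 596754) = 12895/601654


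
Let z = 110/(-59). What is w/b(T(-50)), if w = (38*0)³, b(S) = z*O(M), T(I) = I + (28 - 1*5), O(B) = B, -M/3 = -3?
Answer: 0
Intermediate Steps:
M = 9 (M = -3*(-3) = 9)
T(I) = 23 + I (T(I) = I + (28 - 5) = I + 23 = 23 + I)
z = -110/59 (z = 110*(-1/59) = -110/59 ≈ -1.8644)
b(S) = -990/59 (b(S) = -110/59*9 = -990/59)
w = 0 (w = 0³ = 0)
w/b(T(-50)) = 0/(-990/59) = 0*(-59/990) = 0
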